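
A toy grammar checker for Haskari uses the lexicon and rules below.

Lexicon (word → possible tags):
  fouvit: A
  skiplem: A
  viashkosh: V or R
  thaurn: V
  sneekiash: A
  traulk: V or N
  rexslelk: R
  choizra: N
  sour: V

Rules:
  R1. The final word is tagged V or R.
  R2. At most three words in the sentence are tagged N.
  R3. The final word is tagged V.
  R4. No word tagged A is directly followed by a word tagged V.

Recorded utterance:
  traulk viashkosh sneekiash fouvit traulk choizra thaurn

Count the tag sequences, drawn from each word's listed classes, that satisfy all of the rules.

4

Candidates per position — 1:traulk {V,N}; 2:viashkosh {V,R}; 3:sneekiash {A}; 4:fouvit {A}; 5:traulk {V,N}; 6:choizra {N}; 7:thaurn {V}.
There are 8 candidate sequences in total.
The sequences that satisfy every rule: V V A A N N V; V R A A N N V; N V A A N N V; N R A A N N V.
Count = 4.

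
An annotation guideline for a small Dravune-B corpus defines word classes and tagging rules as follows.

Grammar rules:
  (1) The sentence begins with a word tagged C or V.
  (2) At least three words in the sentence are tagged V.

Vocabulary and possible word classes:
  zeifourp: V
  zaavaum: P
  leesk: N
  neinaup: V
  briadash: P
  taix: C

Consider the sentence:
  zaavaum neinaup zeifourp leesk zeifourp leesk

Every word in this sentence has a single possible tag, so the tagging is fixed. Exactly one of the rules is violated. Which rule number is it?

1

Fixed tagging: P V V N V N.
Checking each rule: R1 ✗, R2 ✓.
Only rule 1 fails.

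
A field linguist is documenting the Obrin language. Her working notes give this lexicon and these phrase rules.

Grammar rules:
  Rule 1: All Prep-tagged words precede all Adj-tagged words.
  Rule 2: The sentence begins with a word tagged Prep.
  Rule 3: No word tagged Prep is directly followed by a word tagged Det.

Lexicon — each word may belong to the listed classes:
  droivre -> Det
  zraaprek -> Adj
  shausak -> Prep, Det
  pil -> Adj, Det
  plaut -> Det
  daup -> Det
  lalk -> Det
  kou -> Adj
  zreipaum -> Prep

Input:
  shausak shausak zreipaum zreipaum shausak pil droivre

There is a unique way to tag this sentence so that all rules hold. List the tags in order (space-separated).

Prep Prep Prep Prep Prep Adj Det

Candidates per position — 1:shausak {Prep,Det}; 2:shausak {Prep,Det}; 3:zreipaum {Prep}; 4:zreipaum {Prep}; 5:shausak {Prep,Det}; 6:pil {Adj,Det}; 7:droivre {Det}.
Position 1: Det is ruled out by rule 2; that leaves Prep.
Position 2: Det is ruled out by rule 3; that leaves Prep.
Position 5: Det is ruled out by rule 3; that leaves Prep.
Position 6: Det is ruled out by rule 3; that leaves Adj.
So the tagging must be: Prep Prep Prep Prep Prep Adj Det.
Rule-by-rule: rule 1 ok; rule 2 ok; rule 3 ok.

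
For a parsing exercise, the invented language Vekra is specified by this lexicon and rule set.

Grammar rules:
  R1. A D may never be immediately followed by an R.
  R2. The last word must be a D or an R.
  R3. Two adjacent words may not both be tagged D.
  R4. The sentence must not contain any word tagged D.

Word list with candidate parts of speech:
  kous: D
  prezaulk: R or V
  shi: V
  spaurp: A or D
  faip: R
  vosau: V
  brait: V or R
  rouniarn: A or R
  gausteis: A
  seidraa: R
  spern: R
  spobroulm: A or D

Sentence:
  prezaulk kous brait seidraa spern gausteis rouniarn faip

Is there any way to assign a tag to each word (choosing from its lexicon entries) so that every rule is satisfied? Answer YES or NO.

NO

Candidates per position — 1:prezaulk {R,V}; 2:kous {D}; 3:brait {V,R}; 4:seidraa {R}; 5:spern {R}; 6:gausteis {A}; 7:rouniarn {A,R}; 8:faip {R}.
Rule 4 cannot be satisfied by any choice of tags from the lexicon.
So there is no consistent tagging.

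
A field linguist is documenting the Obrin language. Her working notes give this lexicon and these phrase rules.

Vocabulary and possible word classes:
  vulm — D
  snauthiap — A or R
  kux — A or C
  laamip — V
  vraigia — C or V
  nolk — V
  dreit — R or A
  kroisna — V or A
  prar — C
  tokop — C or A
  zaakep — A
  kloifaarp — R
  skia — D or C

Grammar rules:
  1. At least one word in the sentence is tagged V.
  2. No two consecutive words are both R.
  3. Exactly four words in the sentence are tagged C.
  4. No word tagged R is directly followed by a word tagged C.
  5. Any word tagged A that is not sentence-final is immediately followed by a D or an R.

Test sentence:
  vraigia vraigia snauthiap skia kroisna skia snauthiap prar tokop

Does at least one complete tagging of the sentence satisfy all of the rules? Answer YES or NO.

Candidates per position — 1:vraigia {C,V}; 2:vraigia {C,V}; 3:snauthiap {A,R}; 4:skia {D,C}; 5:kroisna {V,A}; 6:skia {D,C}; 7:snauthiap {A,R}; 8:prar {C}; 9:tokop {C,A}.
Every candidate sequence violates at least one rule; no consistent tagging exists.

NO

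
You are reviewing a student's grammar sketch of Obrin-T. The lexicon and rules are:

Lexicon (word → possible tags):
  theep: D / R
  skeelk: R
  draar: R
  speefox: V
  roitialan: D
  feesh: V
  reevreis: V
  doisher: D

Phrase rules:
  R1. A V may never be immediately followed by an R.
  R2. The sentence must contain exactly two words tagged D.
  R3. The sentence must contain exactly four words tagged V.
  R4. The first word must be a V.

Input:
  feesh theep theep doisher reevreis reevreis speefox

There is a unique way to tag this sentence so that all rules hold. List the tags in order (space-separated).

V D R D V V V

Candidates per position — 1:feesh {V}; 2:theep {D,R}; 3:theep {D,R}; 4:doisher {D}; 5:reevreis {V}; 6:reevreis {V}; 7:speefox {V}.
Position 2: R is ruled out by rule 1; that leaves D.
Position 3: D is ruled out by rule 2; that leaves R.
The only consistent sequence is: V D R D V V V.
Verifying each rule — rule 1 holds; rule 2 holds; rule 3 holds; rule 4 holds.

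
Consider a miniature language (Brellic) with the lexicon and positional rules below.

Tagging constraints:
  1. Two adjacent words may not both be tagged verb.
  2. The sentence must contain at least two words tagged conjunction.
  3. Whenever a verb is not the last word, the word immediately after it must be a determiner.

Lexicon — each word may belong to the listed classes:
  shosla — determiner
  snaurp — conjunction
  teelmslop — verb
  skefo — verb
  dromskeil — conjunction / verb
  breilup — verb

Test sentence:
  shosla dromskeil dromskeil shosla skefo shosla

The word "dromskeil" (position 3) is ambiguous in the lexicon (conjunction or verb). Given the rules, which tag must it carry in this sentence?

conjunction

Candidates per position — 1:shosla {determiner}; 2:dromskeil {conjunction,verb}; 3:dromskeil {conjunction,verb}; 4:shosla {determiner}; 5:skefo {verb}; 6:shosla {determiner}.
Word 2 cannot be verb — rule 2 would then fail for every completion. It is conjunction.
Word 3 cannot be verb — rule 2 would then fail for every completion. It is conjunction.
So the tagging must be: determiner conjunction conjunction determiner verb determiner.
Rule-by-rule: rule 1 holds; rule 2 holds; rule 3 holds.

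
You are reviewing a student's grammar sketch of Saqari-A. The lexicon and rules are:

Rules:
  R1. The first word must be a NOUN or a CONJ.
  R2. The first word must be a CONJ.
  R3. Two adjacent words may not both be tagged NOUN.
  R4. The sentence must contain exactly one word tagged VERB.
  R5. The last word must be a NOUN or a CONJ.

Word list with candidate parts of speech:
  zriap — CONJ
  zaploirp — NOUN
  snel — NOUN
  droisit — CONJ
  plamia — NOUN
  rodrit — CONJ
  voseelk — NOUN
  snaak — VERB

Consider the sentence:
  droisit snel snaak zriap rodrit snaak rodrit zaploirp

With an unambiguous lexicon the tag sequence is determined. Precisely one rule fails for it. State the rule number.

Fixed tagging: CONJ NOUN VERB CONJ CONJ VERB CONJ NOUN.
Applying the rules: R1 ok, R2 ok, R3 ok, R4 fails, R5 ok.
Only rule 4 fails.

4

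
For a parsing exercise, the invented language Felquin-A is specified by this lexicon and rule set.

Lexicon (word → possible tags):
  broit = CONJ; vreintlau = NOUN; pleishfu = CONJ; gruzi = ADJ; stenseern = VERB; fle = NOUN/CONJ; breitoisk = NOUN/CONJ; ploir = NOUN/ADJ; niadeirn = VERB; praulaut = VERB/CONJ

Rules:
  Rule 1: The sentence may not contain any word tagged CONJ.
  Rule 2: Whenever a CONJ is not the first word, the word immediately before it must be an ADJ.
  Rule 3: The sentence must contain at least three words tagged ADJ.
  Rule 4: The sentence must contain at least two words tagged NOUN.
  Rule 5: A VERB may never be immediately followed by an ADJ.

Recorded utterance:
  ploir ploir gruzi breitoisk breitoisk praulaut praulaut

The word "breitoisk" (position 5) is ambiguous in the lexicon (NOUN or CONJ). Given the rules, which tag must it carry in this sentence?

NOUN

Candidates per position — 1:ploir {NOUN,ADJ}; 2:ploir {NOUN,ADJ}; 3:gruzi {ADJ}; 4:breitoisk {NOUN,CONJ}; 5:breitoisk {NOUN,CONJ}; 6:praulaut {VERB,CONJ}; 7:praulaut {VERB,CONJ}.
Word 1 cannot be NOUN — rule 3 would then fail for every completion. It is ADJ.
Word 2 cannot be NOUN — rule 3 would then fail for every completion. It is ADJ.
Word 4 cannot be CONJ — rule 1 would then fail for every completion. It is NOUN.
Word 5 cannot be CONJ — rule 1 would then fail for every completion. It is NOUN.
Word 6 cannot be CONJ — rule 1 would then fail for every completion. It is VERB.
Word 7 cannot be CONJ — rule 1 would then fail for every completion. It is VERB.
So the tagging must be: ADJ ADJ ADJ NOUN NOUN VERB VERB.
Checking: rule 1 holds; rule 2 holds; rule 3 holds; rule 4 holds; rule 5 holds.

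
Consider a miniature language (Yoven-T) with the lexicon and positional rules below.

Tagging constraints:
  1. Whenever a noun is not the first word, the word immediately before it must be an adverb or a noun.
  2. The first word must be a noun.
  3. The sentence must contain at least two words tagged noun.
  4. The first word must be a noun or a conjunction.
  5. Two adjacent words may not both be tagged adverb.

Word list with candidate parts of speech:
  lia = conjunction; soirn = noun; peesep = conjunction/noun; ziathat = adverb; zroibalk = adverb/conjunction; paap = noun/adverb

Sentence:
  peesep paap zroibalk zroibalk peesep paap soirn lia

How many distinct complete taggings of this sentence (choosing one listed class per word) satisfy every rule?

9

Candidates per position — 1:peesep {conjunction,noun}; 2:paap {noun,adverb}; 3:zroibalk {adverb,conjunction}; 4:zroibalk {adverb,conjunction}; 5:peesep {conjunction,noun}; 6:paap {noun,adverb}; 7:soirn {noun}; 8:lia {conjunction}.
There are 64 candidate sequences in total.
Checking each against the rules leaves 9 sequences.
Count = 9.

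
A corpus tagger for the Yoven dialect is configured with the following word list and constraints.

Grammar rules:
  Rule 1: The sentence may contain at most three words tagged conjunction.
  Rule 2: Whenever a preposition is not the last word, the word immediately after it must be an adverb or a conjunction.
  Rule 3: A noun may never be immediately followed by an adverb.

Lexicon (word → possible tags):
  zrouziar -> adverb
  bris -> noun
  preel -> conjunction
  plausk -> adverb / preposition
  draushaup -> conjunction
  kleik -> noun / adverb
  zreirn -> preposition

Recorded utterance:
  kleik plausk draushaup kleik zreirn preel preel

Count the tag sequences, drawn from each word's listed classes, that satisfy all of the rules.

6

Candidates per position — 1:kleik {noun,adverb}; 2:plausk {adverb,preposition}; 3:draushaup {conjunction}; 4:kleik {noun,adverb}; 5:zreirn {preposition}; 6:preel {conjunction}; 7:preel {conjunction}.
There are 8 candidate sequences in total.
Checking each against the rules leaves 6 sequences.
Count = 6.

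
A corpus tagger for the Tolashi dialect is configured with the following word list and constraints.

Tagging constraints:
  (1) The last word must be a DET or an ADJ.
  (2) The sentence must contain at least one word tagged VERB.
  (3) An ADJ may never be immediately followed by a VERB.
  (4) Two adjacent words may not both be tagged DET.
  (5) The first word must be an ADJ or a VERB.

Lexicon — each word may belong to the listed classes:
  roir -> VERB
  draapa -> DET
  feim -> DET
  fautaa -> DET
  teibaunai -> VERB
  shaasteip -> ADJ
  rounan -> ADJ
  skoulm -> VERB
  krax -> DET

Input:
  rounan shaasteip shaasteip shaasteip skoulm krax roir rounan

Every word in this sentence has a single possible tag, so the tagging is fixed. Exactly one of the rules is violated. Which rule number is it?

3

Fixed tagging: ADJ ADJ ADJ ADJ VERB DET VERB ADJ.
Applying the rules: R1 ok, R2 ok, R3 fails, R4 ok, R5 ok.
Only rule 3 fails.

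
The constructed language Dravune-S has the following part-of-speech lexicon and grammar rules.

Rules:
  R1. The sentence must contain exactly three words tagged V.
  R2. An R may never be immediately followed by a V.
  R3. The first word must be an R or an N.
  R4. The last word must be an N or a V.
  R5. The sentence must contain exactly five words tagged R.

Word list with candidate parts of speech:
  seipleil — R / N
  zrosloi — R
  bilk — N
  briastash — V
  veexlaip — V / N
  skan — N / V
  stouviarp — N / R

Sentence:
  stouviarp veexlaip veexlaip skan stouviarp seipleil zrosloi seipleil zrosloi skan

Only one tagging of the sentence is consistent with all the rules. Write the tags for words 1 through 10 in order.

N V V V R R R R R N

Candidates per position — 1:stouviarp {N,R}; 2:veexlaip {V,N}; 3:veexlaip {V,N}; 4:skan {N,V}; 5:stouviarp {N,R}; 6:seipleil {R,N}; 7:zrosloi {R}; 8:seipleil {R,N}; 9:zrosloi {R}; 10:skan {N,V}.
At position 10, choosing V makes rule 2 impossible to satisfy; hence N.
At position 2, choosing N makes rule 1 impossible to satisfy; hence V.
At position 3, choosing N makes rule 1 impossible to satisfy; hence V.
At position 4, choosing N makes rule 1 impossible to satisfy; hence V.
At position 1, choosing R makes rule 2 impossible to satisfy; hence N.
At position 5, choosing N makes rule 5 impossible to satisfy; hence R.
At position 6, choosing N makes rule 5 impossible to satisfy; hence R.
At position 8, choosing N makes rule 5 impossible to satisfy; hence R.
So the tagging must be: N V V V R R R R R N.
Rule-by-rule: rule 1 holds; rule 2 holds; rule 3 holds; rule 4 holds; rule 5 holds.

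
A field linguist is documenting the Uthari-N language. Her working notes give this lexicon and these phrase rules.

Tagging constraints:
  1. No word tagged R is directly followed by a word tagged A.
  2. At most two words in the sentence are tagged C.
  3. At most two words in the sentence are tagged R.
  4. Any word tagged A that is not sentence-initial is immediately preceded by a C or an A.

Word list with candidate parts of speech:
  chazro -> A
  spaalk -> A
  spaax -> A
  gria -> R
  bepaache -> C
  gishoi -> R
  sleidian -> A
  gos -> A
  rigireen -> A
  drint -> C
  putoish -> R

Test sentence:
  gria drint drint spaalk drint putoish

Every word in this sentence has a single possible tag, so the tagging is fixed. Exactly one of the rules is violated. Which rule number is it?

2

Fixed tagging: R C C A C R.
Checking each rule: R1 pass, R2 fail, R3 pass, R4 pass.
Only rule 2 fails.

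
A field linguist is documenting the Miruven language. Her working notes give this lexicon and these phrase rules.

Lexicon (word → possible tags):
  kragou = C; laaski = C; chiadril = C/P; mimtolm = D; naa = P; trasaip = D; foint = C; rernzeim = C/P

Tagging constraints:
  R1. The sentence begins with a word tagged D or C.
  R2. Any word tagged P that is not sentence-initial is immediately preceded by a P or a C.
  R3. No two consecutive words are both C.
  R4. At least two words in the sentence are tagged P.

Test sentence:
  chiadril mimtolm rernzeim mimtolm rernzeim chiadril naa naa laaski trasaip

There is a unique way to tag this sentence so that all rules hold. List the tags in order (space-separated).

Candidates per position — 1:chiadril {C,P}; 2:mimtolm {D}; 3:rernzeim {C,P}; 4:mimtolm {D}; 5:rernzeim {C,P}; 6:chiadril {C,P}; 7:naa {P}; 8:naa {P}; 9:laaski {C}; 10:trasaip {D}.
Word 1 cannot be P — rule 1 would then fail for every completion. It is C.
Word 3 cannot be P — rule 2 would then fail for every completion. It is C.
Word 5 cannot be P — rule 2 would then fail for every completion. It is C.
Word 6 cannot be C — rule 3 would then fail for every completion. It is P.
The unique satisfying tagging is: C D C D C P P P C D.
Verifying each rule — rule 1 ok; rule 2 ok; rule 3 ok; rule 4 ok.

C D C D C P P P C D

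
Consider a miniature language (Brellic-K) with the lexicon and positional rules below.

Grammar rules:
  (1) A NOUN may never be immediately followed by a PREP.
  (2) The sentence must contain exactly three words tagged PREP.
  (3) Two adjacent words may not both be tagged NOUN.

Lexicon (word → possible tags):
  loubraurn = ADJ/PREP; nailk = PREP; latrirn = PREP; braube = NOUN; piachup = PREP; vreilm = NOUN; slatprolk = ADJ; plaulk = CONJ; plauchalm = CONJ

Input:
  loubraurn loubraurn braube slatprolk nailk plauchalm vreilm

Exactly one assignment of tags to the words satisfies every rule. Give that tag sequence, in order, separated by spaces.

Candidates per position — 1:loubraurn {ADJ,PREP}; 2:loubraurn {ADJ,PREP}; 3:braube {NOUN}; 4:slatprolk {ADJ}; 5:nailk {PREP}; 6:plauchalm {CONJ}; 7:vreilm {NOUN}.
Word 1 cannot be ADJ — rule 2 would then fail for every completion. It is PREP.
Word 2 cannot be ADJ — rule 2 would then fail for every completion. It is PREP.
So the tagging must be: PREP PREP NOUN ADJ PREP CONJ NOUN.
Checking: rule 1 holds; rule 2 holds; rule 3 holds.

PREP PREP NOUN ADJ PREP CONJ NOUN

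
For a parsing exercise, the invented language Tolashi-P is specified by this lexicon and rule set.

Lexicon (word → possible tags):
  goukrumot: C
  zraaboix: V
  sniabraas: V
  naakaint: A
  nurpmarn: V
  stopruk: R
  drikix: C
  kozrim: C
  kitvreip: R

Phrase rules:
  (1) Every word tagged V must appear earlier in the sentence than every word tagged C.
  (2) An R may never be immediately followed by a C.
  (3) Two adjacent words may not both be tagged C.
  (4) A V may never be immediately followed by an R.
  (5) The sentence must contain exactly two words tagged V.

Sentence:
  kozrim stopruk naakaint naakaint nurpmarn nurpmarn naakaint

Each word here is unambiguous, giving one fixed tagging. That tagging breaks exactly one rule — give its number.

Fixed tagging: C R A A V V A.
Applying the rules: R1 violated, R2 holds, R3 holds, R4 holds, R5 holds.
Only rule 1 fails.

1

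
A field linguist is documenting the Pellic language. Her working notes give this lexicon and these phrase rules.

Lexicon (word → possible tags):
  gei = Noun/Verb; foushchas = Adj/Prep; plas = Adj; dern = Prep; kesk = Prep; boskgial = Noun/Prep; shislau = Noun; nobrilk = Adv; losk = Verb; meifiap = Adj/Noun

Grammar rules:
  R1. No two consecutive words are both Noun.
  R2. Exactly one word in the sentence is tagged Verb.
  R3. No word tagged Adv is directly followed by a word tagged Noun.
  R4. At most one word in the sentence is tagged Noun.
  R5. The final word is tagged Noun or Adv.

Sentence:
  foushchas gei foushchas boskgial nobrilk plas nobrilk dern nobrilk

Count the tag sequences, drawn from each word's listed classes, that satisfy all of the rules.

8

Candidates per position — 1:foushchas {Adj,Prep}; 2:gei {Noun,Verb}; 3:foushchas {Adj,Prep}; 4:boskgial {Noun,Prep}; 5:nobrilk {Adv}; 6:plas {Adj}; 7:nobrilk {Adv}; 8:dern {Prep}; 9:nobrilk {Adv}.
There are 16 candidate sequences in total.
Checking each against the rules leaves 8 sequences.
Count = 8.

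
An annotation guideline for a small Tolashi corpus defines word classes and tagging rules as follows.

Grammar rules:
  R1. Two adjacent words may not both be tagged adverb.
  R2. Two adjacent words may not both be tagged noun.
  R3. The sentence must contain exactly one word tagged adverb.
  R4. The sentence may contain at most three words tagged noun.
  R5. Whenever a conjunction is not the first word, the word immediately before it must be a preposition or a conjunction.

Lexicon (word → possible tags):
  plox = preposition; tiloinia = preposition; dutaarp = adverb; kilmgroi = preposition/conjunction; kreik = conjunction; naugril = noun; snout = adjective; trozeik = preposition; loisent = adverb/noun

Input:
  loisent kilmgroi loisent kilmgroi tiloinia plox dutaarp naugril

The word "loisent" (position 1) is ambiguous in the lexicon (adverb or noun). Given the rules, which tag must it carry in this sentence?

noun

Candidates per position — 1:loisent {adverb,noun}; 2:kilmgroi {preposition,conjunction}; 3:loisent {adverb,noun}; 4:kilmgroi {preposition,conjunction}; 5:tiloinia {preposition}; 6:plox {preposition}; 7:dutaarp {adverb}; 8:naugril {noun}.
Word 1 cannot be adverb — rule 3 would then fail for every completion. It is noun.
Word 2 cannot be conjunction — rule 5 would then fail for every completion. It is preposition.
Word 3 cannot be adverb — rule 3 would then fail for every completion. It is noun.
Word 4 cannot be conjunction — rule 5 would then fail for every completion. It is preposition.
That leaves exactly one tagging: noun preposition noun preposition preposition preposition adverb noun.
Checking: rule 1 ✓; rule 2 ✓; rule 3 ✓; rule 4 ✓; rule 5 ✓.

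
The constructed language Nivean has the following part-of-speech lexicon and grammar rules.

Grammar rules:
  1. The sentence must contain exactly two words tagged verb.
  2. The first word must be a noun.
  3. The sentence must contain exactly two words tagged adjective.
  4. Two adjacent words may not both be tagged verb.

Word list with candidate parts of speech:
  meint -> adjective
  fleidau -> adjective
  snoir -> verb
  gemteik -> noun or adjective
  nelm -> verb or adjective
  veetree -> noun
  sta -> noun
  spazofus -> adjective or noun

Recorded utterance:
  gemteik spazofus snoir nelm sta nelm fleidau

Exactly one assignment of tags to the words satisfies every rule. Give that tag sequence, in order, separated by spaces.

noun noun verb adjective noun verb adjective

Candidates per position — 1:gemteik {noun,adjective}; 2:spazofus {adjective,noun}; 3:snoir {verb}; 4:nelm {verb,adjective}; 5:sta {noun}; 6:nelm {verb,adjective}; 7:fleidau {adjective}.
Position 1: tagging it adjective would leave rule 2 unsatisfiable, so it must be noun.
Position 4: tagging it verb would leave rule 4 unsatisfiable, so it must be adjective.
Position 6: tagging it adjective would leave rule 1 unsatisfiable, so it must be verb.
Position 2: tagging it adjective would leave rule 3 unsatisfiable, so it must be noun.
The unique satisfying tagging is: noun noun verb adjective noun verb adjective.
Verifying each rule — rule 1 ok; rule 2 ok; rule 3 ok; rule 4 ok.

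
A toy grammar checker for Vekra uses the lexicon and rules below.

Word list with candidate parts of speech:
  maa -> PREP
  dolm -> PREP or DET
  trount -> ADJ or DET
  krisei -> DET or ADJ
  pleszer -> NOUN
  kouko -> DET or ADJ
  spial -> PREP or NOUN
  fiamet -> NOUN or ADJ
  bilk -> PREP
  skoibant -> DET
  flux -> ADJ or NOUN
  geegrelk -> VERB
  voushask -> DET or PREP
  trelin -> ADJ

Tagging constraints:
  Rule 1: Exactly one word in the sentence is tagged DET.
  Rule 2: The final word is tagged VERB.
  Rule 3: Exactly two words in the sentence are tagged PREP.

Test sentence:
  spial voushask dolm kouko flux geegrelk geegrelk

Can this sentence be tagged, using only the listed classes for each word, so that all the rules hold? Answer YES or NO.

Candidates per position — 1:spial {PREP,NOUN}; 2:voushask {DET,PREP}; 3:dolm {PREP,DET}; 4:kouko {DET,ADJ}; 5:flux {ADJ,NOUN}; 6:geegrelk {VERB}; 7:geegrelk {VERB}.
One satisfying assignment: PREP PREP DET ADJ ADJ VERB VERB.
Check: rule 1 ✓; rule 2 ✓; rule 3 ✓.

YES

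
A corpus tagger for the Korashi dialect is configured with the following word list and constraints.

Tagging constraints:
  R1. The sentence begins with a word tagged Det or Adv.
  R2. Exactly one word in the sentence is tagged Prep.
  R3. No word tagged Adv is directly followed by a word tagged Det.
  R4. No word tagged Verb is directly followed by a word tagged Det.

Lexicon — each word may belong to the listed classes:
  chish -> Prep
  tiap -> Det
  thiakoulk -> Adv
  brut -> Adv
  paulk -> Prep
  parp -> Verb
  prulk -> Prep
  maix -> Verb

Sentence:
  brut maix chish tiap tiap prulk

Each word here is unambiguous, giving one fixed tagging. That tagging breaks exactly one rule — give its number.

Fixed tagging: Adv Verb Prep Det Det Prep.
Rule check: R1 holds, R2 violated, R3 holds, R4 holds.
Only rule 2 fails.

2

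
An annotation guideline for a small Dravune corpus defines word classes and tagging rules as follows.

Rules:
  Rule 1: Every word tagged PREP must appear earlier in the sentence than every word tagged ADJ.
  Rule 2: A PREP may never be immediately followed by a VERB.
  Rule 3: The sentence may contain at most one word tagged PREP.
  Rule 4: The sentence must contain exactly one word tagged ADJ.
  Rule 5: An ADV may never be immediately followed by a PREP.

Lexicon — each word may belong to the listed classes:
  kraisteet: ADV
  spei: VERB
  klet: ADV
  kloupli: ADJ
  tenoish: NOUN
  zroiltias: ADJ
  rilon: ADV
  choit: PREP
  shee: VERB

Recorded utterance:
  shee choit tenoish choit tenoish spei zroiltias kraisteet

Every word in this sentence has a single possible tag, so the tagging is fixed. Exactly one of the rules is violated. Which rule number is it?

3

Fixed tagging: VERB PREP NOUN PREP NOUN VERB ADJ ADV.
Checking each rule: R1 pass, R2 pass, R3 fail, R4 pass, R5 pass.
Only rule 3 fails.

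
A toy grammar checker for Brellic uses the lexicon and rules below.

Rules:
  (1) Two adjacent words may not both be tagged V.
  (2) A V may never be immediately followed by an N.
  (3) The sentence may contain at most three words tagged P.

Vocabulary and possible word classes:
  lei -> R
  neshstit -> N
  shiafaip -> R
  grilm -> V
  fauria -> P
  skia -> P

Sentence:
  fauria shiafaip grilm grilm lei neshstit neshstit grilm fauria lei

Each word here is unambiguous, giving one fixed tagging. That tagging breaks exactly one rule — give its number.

1

Fixed tagging: P R V V R N N V P R.
Applying the rules: R1 fail, R2 pass, R3 pass.
Only rule 1 fails.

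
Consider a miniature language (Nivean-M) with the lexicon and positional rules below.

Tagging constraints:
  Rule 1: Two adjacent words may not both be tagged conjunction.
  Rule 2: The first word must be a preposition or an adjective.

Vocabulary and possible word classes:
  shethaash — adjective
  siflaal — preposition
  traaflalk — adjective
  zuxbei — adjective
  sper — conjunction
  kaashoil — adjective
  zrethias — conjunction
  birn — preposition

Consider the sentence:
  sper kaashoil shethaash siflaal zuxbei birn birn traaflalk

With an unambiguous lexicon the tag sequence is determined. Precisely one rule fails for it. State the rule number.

2

Fixed tagging: conjunction adjective adjective preposition adjective preposition preposition adjective.
Checking each rule: R1 pass, R2 fail.
Only rule 2 fails.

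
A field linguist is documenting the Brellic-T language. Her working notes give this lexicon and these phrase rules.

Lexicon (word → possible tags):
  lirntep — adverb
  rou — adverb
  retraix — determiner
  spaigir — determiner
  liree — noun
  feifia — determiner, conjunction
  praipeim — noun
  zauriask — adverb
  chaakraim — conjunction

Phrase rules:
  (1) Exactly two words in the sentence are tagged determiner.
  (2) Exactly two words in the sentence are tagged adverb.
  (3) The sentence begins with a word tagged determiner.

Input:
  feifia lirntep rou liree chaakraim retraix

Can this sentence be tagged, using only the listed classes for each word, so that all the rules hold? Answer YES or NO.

Candidates per position — 1:feifia {determiner,conjunction}; 2:lirntep {adverb}; 3:rou {adverb}; 4:liree {noun}; 5:chaakraim {conjunction}; 6:retraix {determiner}.
One satisfying assignment: determiner adverb adverb noun conjunction determiner.
Check: rule 1 ✓; rule 2 ✓; rule 3 ✓.

YES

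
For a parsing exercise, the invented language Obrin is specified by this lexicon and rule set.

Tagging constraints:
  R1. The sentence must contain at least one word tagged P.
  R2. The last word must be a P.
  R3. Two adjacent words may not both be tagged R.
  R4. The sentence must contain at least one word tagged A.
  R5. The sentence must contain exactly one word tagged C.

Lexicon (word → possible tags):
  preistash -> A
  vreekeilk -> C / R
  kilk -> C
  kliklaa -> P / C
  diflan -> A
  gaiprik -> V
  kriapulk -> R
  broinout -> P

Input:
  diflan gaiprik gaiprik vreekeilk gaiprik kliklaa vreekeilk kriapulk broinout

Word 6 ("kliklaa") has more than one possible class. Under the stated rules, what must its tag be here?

Candidates per position — 1:diflan {A}; 2:gaiprik {V}; 3:gaiprik {V}; 4:vreekeilk {C,R}; 5:gaiprik {V}; 6:kliklaa {P,C}; 7:vreekeilk {C,R}; 8:kriapulk {R}; 9:broinout {P}.
Word 7 cannot be R — rule 3 would then fail for every completion. It is C.
Word 4 cannot be C — rule 5 would then fail for every completion. It is R.
Word 6 cannot be C — rule 5 would then fail for every completion. It is P.
The only consistent sequence is: A V V R V P C R P.
Verifying each rule — rule 1 satisfied; rule 2 satisfied; rule 3 satisfied; rule 4 satisfied; rule 5 satisfied.

P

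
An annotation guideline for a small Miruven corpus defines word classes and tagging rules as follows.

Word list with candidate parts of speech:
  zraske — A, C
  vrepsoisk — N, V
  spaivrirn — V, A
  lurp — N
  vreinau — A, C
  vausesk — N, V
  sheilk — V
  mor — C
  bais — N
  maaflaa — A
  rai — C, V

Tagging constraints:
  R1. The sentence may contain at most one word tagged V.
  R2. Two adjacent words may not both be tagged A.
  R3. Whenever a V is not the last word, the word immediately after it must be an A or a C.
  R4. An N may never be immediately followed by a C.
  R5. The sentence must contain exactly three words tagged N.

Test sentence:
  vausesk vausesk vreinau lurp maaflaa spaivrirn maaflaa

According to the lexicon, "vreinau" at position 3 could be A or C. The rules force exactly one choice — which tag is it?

A

Candidates per position — 1:vausesk {N,V}; 2:vausesk {N,V}; 3:vreinau {A,C}; 4:lurp {N}; 5:maaflaa {A}; 6:spaivrirn {V,A}; 7:maaflaa {A}.
If word 1 were V, no tagging could satisfy rule 3; so word 1 is N.
If word 2 were V, no tagging could satisfy rule 5; so word 2 is N.
If word 3 were C, no tagging could satisfy rule 4; so word 3 is A.
If word 6 were A, no tagging could satisfy rule 2; so word 6 is V.
The only consistent sequence is: N N A N A V A.
Verifying each rule — rule 1 ok; rule 2 ok; rule 3 ok; rule 4 ok; rule 5 ok.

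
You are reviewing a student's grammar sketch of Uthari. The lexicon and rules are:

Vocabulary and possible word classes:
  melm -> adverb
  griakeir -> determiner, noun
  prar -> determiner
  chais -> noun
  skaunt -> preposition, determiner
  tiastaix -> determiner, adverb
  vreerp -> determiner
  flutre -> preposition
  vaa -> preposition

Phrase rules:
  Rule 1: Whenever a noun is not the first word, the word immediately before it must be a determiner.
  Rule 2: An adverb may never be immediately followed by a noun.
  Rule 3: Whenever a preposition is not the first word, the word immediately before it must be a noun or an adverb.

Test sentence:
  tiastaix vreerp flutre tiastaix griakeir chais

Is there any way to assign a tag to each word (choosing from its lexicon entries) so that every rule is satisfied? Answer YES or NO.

NO

Candidates per position — 1:tiastaix {determiner,adverb}; 2:vreerp {determiner}; 3:flutre {preposition}; 4:tiastaix {determiner,adverb}; 5:griakeir {determiner,noun}; 6:chais {noun}.
Rule 3 cannot be satisfied by any choice of tags from the lexicon.
So there is no consistent tagging.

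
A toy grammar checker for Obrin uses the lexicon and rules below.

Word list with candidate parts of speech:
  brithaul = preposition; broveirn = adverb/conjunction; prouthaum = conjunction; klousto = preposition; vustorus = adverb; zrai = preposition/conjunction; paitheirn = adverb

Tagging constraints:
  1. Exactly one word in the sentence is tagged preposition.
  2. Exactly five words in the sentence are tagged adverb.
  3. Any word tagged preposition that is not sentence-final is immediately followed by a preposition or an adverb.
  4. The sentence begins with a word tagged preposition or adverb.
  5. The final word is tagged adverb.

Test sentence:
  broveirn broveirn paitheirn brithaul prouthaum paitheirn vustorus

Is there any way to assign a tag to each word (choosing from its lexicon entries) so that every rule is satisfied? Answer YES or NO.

Candidates per position — 1:broveirn {adverb,conjunction}; 2:broveirn {adverb,conjunction}; 3:paitheirn {adverb}; 4:brithaul {preposition}; 5:prouthaum {conjunction}; 6:paitheirn {adverb}; 7:vustorus {adverb}.
Rule 3 cannot be satisfied by any choice of tags from the lexicon.
So there is no consistent tagging.

NO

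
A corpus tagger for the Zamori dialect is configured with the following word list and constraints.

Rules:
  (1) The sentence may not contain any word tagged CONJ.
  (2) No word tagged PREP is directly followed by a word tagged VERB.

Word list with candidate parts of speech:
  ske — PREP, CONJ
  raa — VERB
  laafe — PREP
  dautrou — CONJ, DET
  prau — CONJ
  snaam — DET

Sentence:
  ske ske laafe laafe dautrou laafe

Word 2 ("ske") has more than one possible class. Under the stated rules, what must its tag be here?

Candidates per position — 1:ske {PREP,CONJ}; 2:ske {PREP,CONJ}; 3:laafe {PREP}; 4:laafe {PREP}; 5:dautrou {CONJ,DET}; 6:laafe {PREP}.
Position 1: CONJ is ruled out by rule 1; that leaves PREP.
Position 2: CONJ is ruled out by rule 1; that leaves PREP.
Position 5: CONJ is ruled out by rule 1; that leaves DET.
The only consistent sequence is: PREP PREP PREP PREP DET PREP.
Rule-by-rule: rule 1 satisfied; rule 2 satisfied.

PREP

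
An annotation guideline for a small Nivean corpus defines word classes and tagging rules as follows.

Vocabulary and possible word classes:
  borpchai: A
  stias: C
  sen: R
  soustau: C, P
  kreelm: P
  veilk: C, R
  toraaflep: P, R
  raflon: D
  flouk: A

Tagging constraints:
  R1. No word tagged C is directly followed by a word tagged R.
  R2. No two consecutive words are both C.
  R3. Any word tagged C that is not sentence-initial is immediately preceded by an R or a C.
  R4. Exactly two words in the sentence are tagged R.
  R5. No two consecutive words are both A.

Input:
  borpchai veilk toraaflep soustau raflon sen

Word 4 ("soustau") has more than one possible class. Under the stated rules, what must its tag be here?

Candidates per position — 1:borpchai {A}; 2:veilk {C,R}; 3:toraaflep {P,R}; 4:soustau {C,P}; 5:raflon {D}; 6:sen {R}.
If word 2 were C, no tagging could satisfy rule 3; so word 2 is R.
If word 3 were R, no tagging could satisfy rule 4; so word 3 is P.
If word 4 were C, no tagging could satisfy rule 3; so word 4 is P.
That leaves exactly one tagging: A R P P D R.
Check: rule 1 ok; rule 2 ok; rule 3 ok; rule 4 ok; rule 5 ok.

P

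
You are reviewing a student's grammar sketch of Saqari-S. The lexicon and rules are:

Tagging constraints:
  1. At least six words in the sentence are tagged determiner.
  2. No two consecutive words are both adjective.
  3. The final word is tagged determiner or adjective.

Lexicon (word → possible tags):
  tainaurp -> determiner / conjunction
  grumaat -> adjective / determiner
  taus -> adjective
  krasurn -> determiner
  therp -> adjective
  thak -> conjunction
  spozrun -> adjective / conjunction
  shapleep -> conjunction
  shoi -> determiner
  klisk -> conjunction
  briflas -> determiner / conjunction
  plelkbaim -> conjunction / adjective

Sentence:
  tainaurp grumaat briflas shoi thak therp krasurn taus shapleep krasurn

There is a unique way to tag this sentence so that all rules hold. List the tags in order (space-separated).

determiner determiner determiner determiner conjunction adjective determiner adjective conjunction determiner

Candidates per position — 1:tainaurp {determiner,conjunction}; 2:grumaat {adjective,determiner}; 3:briflas {determiner,conjunction}; 4:shoi {determiner}; 5:thak {conjunction}; 6:therp {adjective}; 7:krasurn {determiner}; 8:taus {adjective}; 9:shapleep {conjunction}; 10:krasurn {determiner}.
Word 1 cannot be conjunction — rule 1 would then fail for every completion. It is determiner.
Word 2 cannot be adjective — rule 1 would then fail for every completion. It is determiner.
Word 3 cannot be conjunction — rule 1 would then fail for every completion. It is determiner.
The unique satisfying tagging is: determiner determiner determiner determiner conjunction adjective determiner adjective conjunction determiner.
Verifying each rule — rule 1 satisfied; rule 2 satisfied; rule 3 satisfied.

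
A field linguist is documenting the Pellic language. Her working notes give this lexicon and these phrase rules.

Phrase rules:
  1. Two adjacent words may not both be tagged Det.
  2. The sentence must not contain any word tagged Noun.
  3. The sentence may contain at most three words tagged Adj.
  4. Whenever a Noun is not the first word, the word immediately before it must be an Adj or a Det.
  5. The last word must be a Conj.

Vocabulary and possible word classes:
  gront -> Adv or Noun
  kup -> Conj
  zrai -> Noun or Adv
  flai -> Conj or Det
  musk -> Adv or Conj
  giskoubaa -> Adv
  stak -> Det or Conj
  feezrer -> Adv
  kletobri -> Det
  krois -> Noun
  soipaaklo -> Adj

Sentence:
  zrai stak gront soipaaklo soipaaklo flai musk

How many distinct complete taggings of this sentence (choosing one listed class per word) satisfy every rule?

Candidates per position — 1:zrai {Noun,Adv}; 2:stak {Det,Conj}; 3:gront {Adv,Noun}; 4:soipaaklo {Adj}; 5:soipaaklo {Adj}; 6:flai {Conj,Det}; 7:musk {Adv,Conj}.
There are 32 candidate sequences in total.
The sequences that satisfy every rule: Adv Det Adv Adj Adj Conj Conj; Adv Det Adv Adj Adj Det Conj; Adv Conj Adv Adj Adj Conj Conj; Adv Conj Adv Adj Adj Det Conj.
Count = 4.

4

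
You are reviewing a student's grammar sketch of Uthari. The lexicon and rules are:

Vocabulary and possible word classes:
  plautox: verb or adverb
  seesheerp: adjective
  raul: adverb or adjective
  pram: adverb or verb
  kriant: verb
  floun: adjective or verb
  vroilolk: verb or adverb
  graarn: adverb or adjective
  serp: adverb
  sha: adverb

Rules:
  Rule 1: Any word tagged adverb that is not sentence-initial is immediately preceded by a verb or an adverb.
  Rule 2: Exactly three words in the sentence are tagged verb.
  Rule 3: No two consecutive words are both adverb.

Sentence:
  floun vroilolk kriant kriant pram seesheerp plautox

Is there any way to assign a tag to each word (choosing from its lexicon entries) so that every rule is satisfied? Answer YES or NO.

NO

Candidates per position — 1:floun {adjective,verb}; 2:vroilolk {verb,adverb}; 3:kriant {verb}; 4:kriant {verb}; 5:pram {adverb,verb}; 6:seesheerp {adjective}; 7:plautox {verb,adverb}.
Every candidate sequence violates at least one rule; no consistent tagging exists.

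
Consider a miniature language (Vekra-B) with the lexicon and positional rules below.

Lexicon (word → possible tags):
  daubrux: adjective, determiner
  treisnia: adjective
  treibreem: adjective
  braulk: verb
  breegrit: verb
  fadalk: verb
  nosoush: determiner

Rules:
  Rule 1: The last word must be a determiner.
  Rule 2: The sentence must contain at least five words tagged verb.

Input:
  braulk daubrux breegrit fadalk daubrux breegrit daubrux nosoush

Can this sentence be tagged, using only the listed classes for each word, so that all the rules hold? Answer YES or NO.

NO

Candidates per position — 1:braulk {verb}; 2:daubrux {adjective,determiner}; 3:breegrit {verb}; 4:fadalk {verb}; 5:daubrux {adjective,determiner}; 6:breegrit {verb}; 7:daubrux {adjective,determiner}; 8:nosoush {determiner}.
Rule 2 cannot be satisfied by any choice of tags from the lexicon.
So there is no consistent tagging.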